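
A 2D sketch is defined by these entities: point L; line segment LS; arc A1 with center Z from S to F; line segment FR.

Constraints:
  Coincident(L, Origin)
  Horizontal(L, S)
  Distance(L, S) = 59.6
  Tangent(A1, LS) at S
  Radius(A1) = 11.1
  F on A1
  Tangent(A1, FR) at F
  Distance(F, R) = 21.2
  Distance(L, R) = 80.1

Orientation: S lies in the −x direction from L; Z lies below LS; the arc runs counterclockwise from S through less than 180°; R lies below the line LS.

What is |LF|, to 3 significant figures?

71.1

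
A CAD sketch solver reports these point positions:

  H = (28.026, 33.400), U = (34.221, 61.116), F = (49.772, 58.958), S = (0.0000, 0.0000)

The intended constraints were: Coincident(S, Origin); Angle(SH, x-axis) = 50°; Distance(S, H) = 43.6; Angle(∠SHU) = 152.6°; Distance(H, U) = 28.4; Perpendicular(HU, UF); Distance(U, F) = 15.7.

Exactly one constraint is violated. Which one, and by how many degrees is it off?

Perpendicular(HU, UF) — off by 4.70°.

S = (0.00, 0.00) ✓; SH at 50.00° ✓; |SH| = 43.60 ✓; ∠SHU = 152.6° ✓; |HU| = 28.40 ✓; ∠(HU, UF) = 85.30° ✗; |UF| = 15.70 ✓.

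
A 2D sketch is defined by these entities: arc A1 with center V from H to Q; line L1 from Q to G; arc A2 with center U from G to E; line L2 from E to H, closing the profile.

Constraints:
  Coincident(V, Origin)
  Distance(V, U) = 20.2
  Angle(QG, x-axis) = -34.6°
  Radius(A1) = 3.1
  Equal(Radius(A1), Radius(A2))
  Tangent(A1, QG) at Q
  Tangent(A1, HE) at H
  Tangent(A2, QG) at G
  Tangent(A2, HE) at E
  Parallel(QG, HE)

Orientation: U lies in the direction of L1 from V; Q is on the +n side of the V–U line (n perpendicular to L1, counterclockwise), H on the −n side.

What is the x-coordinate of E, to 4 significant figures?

14.87

The slot axis is L1's direction at -34.6°, so u = (cos -34.6°, sin -34.6°) = (0.8231, -0.5678) and n = (−sin -34.6°, cos -34.6°) = (0.5678, 0.8231). V is at the origin and U lies 20.2 along u from V, so U = 20.2·u = (16.63, -11.47). Tangency of A1 to both parallel lines with radius 3.1 puts Q and H at V ± 3.1·n: Q = (1.760, 2.552), H = (-1.760, -2.552). Equal radii place G and E the same way about U: G = U + 3.1·n = (18.39, -8.919), E = U − 3.1·n = (14.87, -14.02). So E.x = 14.87.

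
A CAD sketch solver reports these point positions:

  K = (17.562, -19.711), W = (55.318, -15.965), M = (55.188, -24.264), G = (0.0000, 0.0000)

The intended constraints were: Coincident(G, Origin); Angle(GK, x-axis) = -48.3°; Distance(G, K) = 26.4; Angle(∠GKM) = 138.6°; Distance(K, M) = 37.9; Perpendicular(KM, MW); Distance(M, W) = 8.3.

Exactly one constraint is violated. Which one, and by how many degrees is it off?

Perpendicular(KM, MW) — off by 6.00°.

G = (0.00, 0.00) ✓; GK at -48.30° ✓; |GK| = 26.40 ✓; ∠GKM = 138.6° ✓; |KM| = 37.90 ✓; ∠(KM, MW) = 96.00° ✗; |MW| = 8.300 ✓.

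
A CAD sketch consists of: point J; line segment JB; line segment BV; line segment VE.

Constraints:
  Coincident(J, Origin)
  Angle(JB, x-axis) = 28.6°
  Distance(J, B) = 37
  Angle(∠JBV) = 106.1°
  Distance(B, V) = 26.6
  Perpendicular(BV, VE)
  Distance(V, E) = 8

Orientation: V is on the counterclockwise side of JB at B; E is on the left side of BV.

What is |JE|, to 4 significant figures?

46.02

∠JBV = 106.1°, so BV runs at 28.6° + (180° − 106.1°) = 102.5° from the x-axis; with |BV| = 26.6, V = B + 26.6·(cos 102.5°, sin 102.5°) = (26.73, 43.68). BV is perpendicular to VE; with |VE| = 8.0 on the left of BV, E = V + 8.0·(-0.9763, -0.2164) = (18.92, 41.95). Then |JE| = |E − J| = 46.02.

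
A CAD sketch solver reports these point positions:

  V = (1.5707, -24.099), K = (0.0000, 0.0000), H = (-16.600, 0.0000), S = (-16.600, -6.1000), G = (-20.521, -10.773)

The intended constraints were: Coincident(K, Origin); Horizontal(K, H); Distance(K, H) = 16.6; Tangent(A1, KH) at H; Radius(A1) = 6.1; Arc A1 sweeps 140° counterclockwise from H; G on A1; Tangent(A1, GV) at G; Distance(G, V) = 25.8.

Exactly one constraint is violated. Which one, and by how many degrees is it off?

Tangent(A1, GV) at G — off by 8.90°.

K = (0.00, 0.00) ✓; K.y = 0.00, H.y = 0.00 ✓; |KH| = 16.60 ✓; ∠(SH, HK) = 90.00° ✓; |SH| = 6.100 ✓; bearing(S→G) − bearing(S→H) = 140.0° ✓; |SG| = 6.100 ✓; ∠(SG, GV) = 81.10° ✗; |GV| = 25.80 ✓.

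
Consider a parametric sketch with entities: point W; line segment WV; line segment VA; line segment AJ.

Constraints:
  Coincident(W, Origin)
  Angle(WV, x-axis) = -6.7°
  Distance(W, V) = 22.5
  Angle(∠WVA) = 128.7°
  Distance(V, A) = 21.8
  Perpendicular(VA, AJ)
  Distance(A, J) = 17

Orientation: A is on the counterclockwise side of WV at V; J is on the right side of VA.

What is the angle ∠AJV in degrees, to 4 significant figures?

52.05°

∠WVA = 128.7°, so VA runs at -6.7° + (180° − 128.7°) = 44.60° from the x-axis; with |VA| = 21.8, A = V + 21.8·(cos 44.60°, sin 44.60°) = (37.87, 12.68). VA is perpendicular to AJ; with |AJ| = 17.0 on the right of VA, J = A + 17.0·(0.7022, -0.7120) = (49.81, 0.5774). Then cos ∠AJV = JA·JV / (|JA||JV|), giving 52.05°.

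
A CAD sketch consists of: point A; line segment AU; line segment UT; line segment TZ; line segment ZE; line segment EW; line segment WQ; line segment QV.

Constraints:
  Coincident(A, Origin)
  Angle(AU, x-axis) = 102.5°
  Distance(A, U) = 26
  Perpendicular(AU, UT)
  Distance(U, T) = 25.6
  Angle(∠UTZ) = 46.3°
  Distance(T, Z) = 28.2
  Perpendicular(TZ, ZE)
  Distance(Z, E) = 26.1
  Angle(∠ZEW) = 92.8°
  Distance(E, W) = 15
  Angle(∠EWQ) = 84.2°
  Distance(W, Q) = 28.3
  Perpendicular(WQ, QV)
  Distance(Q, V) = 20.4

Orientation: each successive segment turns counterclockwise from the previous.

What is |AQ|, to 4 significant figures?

21.87

A is at the origin; AU runs at 102.5° with length 26.0, so U = (-5.627, 25.38). AU ⟂ UT, so UT runs at -167.5°; with |UT| = 25.6, T = (-30.62, 19.84). ∠UTZ = 46.3° gives TZ at -33.80° from the x-axis; with |TZ| = 28.2, Z = (-7.187, 4.155). The perpendicularity gives ZE at right angles to TZ, so ZE runs at 56.20°; with |ZE| = 26.1, E = (7.332, 25.84). ∠ZEW = 92.8° gives EW at 143.4° from the x-axis; with |EW| = 15.0, W = (-4.710, 34.79). ∠EWQ = 84.2° gives WQ at -120.8° from the x-axis; with |WQ| = 28.3, Q = (-19.20, 10.48). Then |AQ| = |Q − A| = 21.87.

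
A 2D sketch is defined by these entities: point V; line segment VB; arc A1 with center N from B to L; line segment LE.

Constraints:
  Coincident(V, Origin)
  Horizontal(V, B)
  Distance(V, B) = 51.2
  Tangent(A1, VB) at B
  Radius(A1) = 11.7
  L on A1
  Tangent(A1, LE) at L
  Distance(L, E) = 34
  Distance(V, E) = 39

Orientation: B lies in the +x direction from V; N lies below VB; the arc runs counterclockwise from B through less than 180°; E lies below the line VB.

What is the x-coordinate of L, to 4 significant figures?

41.73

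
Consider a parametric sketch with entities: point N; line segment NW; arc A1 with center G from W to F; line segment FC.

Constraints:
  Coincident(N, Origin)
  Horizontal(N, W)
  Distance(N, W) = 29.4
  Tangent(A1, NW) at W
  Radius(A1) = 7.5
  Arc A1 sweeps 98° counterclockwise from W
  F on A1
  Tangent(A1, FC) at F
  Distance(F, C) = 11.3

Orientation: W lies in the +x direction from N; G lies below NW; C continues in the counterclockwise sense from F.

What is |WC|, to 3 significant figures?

20.6

N is at the origin; NW is horizontal with |NW| = 29.4 and W on the +x side, so W = (29.4, 0.00). Tangency of A1 to NW means the radius GW is perpendicular to NW, so G = W + (0, -7.5) = (29.4, -7.50). On A1, W sits at bearing 90° from G; a 98° counterclockwise sweep puts F at bearing 188°, so F = G + 7.5·(cos 188°, sin 188°) = (22.0, -8.54). The tangent condition forces GF to be normal to FC, so FC runs along (−sin 188°, cos 188°); with |FC| = 11.3, C = (23.5, -19.7). Then |WC| = |C − W| = 20.6.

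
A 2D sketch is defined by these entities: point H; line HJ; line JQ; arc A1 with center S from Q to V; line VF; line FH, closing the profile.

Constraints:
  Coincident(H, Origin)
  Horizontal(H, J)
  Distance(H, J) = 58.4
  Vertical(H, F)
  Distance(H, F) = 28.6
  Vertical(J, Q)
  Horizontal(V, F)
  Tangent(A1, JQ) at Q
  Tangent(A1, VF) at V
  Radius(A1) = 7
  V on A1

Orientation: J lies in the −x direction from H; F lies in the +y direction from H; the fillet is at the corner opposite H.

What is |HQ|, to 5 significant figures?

62.267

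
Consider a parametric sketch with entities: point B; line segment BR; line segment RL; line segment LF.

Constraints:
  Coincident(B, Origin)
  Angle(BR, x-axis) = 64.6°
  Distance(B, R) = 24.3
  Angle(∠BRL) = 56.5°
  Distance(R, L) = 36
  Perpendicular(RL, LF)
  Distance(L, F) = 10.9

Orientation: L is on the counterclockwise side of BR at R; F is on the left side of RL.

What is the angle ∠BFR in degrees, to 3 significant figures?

39.4°

∠BRL = 56.5°, so RL runs at 64.6° + (180° − 56.5°) = 188° from the x-axis; with |RL| = 36.0, L = R + 36.0·(cos 188°, sin 188°) = (-25.2, 16.9). The perpendicularity gives LF at right angles to RL; with |LF| = 10.9 on the left of RL, F = L + 10.9·(0.141, -0.990) = (-23.7, 6.09). Then cos ∠BFR = FB·FR / (|FB||FR|), giving 39.4°.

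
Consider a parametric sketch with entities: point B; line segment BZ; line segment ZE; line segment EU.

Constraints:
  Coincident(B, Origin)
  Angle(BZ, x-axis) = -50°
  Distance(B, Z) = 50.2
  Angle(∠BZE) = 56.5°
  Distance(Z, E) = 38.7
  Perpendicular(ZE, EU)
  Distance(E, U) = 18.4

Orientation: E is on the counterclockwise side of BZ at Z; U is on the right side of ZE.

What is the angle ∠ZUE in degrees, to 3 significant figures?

64.6°

B is at the origin; BZ runs at -50.0° with length 50.2, so Z = 50.2·(cos -50.0°, sin -50.0°) = (32.3, -38.5). ∠BZE = 56.5°, so ZE runs at -50.0° + (180° − 56.5°) = 73.5° from the x-axis; with |ZE| = 38.7, E = Z + 38.7·(cos 73.5°, sin 73.5°) = (43.3, -1.35). ZE is perpendicular to EU; with |EU| = 18.4 on the right of ZE, U = E + 18.4·(0.959, -0.284) = (60.9, -6.57). Then cos ∠ZUE = UZ·UE / (|UZ||UE|), giving 64.6°.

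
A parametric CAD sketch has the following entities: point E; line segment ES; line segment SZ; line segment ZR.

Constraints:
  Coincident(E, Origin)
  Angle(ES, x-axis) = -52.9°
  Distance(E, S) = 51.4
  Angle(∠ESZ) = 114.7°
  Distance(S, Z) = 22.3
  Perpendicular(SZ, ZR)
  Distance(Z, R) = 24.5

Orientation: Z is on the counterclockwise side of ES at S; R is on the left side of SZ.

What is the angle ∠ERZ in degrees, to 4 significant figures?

116.9°

E is at the origin; ES runs at -52.9° with length 51.4, so S = 51.4·(cos -52.9°, sin -52.9°) = (31.00, -41.00). ∠ESZ = 114.7°, so SZ runs at -52.9° + (180° − 114.7°) = 12.40° from the x-axis; with |SZ| = 22.3, Z = S + 22.3·(cos 12.40°, sin 12.40°) = (52.78, -36.21). SZ ⟂ ZR; with |ZR| = 24.5 on the left of SZ, R = Z + 24.5·(-0.2147, 0.9767) = (47.52, -12.28). Then cos ∠ERZ = RE·RZ / (|RE||RZ|), giving 116.9°.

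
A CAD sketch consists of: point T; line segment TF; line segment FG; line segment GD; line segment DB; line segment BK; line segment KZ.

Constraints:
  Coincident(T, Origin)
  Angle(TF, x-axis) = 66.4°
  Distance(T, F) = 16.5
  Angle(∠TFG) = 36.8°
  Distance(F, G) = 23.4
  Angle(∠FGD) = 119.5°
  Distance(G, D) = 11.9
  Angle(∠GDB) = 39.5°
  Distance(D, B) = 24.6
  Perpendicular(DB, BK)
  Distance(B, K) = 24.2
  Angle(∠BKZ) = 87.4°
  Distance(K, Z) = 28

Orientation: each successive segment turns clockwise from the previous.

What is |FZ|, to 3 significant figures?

41.8

T is at the origin; TF runs at 66.4° with length 16.5, so F = (6.61, 15.1). ∠TFG = 36.8° gives FG at -76.8° from the x-axis; with |FG| = 23.4, G = (11.9, -7.66). ∠FGD = 119.5° gives GD at -137° from the x-axis; with |GD| = 11.9, D = (3.20, -15.7). ∠GDB = 39.5° gives DB at 82.2° from the x-axis; with |DB| = 24.6, B = (6.54, 8.64). DB is perpendicular to BK, so BK runs at -7.80°; with |BK| = 24.2, K = (30.5, 5.36). ∠BKZ = 87.4° gives KZ at -100° from the x-axis; with |KZ| = 28.0, Z = (25.5, -22.2). Then |FZ| = |Z − F| = 41.8.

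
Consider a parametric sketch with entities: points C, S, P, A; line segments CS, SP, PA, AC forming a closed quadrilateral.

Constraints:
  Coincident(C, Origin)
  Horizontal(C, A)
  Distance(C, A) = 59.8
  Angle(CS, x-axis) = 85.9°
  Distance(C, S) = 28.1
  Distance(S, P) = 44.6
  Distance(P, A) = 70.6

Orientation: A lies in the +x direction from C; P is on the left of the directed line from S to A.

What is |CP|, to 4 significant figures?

69.84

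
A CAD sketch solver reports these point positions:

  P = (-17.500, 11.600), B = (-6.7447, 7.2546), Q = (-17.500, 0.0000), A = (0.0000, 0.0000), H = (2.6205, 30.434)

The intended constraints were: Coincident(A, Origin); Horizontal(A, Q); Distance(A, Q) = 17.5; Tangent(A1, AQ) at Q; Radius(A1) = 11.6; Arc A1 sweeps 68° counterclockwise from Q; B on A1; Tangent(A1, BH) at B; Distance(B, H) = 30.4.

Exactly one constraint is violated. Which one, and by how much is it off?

Distance(B, H) = 30.4 — off by 5.40.

A = (0.00, 0.00) ✓; A.y = 0.00, Q.y = 0.00 ✓; |AQ| = 17.50 ✓; ∠(PQ, QA) = 90.00° ✓; |PQ| = 11.60 ✓; bearing(P→B) − bearing(P→Q) = 68.00° ✓; |PB| = 11.60 ✓; ∠(PB, BH) = 90.00° ✓; |BH| = 25.00 ✗.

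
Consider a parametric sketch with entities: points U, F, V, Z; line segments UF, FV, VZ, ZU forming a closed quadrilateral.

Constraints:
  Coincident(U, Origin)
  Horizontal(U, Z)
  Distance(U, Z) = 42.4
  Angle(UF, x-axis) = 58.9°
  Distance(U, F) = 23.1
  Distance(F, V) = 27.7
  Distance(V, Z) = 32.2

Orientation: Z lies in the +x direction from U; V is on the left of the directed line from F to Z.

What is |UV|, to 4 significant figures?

48.68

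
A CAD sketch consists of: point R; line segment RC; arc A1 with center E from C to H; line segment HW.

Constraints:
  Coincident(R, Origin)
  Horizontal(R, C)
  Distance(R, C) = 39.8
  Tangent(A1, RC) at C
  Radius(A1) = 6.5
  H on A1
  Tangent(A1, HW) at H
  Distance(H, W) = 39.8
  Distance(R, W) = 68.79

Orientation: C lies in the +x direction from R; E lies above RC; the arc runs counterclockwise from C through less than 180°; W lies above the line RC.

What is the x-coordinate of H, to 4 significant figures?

46.23

R is at the origin; R and C share the same y with |RC| = 39.8 and C on the +x side, so C = (39.80, 0.000). A1 meets RC tangentially, so EC is at right angles to RC, so E = C + (0, 6.5) = (39.80, 6.500). Since EH ⟂ HW (tangency), |EW| = √(6.5² + 39.8²) = 40.33 regardless of where H sits on A1. So W lies on both circle(R, 68.79) and circle(E, 40.33); the above-RC intersection is W = (52.11, 44.90). H is the foot of the tangent from W: H = (46.23, 5.539).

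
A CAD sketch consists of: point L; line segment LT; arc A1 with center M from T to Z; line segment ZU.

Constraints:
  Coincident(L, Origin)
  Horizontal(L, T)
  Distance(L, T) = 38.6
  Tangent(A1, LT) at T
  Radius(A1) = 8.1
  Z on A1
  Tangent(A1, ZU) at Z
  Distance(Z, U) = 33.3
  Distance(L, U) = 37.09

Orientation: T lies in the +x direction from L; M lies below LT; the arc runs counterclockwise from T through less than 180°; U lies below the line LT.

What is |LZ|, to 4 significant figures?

31.75

Checks: |MZ| = 8.100 ✓; ∠(MZ, ZU) = 90.00° ✓; |ZU| = 33.30 ✓; |LU| = 37.09 ✓.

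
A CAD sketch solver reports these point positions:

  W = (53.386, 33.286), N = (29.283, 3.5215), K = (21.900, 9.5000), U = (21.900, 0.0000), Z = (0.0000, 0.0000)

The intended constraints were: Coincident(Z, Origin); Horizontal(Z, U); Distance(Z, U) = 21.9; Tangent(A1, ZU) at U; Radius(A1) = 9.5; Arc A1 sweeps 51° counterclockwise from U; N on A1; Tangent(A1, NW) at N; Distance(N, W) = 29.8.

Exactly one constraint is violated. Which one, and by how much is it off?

Distance(N, W) = 29.8 — off by 8.50.

Z = (0.00, 0.00) ✓; Z.y = 0.00, U.y = 0.00 ✓; |ZU| = 21.90 ✓; ∠(KU, UZ) = 90.00° ✓; |KU| = 9.500 ✓; bearing(K→N) − bearing(K→U) = 51.00° ✓; |KN| = 9.500 ✓; ∠(KN, NW) = 90.00° ✓; |NW| = 38.30 ✗.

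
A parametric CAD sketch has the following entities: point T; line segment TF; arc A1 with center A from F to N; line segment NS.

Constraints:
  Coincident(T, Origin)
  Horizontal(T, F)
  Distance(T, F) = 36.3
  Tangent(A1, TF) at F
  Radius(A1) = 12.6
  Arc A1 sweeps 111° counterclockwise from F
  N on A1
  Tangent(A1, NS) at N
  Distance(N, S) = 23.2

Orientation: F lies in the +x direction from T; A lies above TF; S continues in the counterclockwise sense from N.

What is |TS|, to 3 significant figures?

55.5

On A1, F sits at bearing -90° from A; a 111° counterclockwise sweep puts N at bearing 21°, so N = A + 12.6·(cos 21°, sin 21°) = (48.1, 17.1). Since A1 is tangent to NS there, AN ⟂ NS, so NS runs along (−sin 21°, cos 21°); with |NS| = 23.2, S = (39.7, 38.8). Then |TS| = |S − T| = 55.5.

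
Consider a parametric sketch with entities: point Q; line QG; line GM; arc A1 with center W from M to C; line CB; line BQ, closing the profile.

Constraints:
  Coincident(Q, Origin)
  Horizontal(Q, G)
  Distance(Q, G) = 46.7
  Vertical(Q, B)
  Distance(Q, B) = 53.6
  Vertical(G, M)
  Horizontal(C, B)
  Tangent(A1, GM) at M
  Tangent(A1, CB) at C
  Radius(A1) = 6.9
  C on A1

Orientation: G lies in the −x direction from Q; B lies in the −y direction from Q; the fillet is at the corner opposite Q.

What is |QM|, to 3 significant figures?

66.0

Q is at the origin; Q and G share the same y with |QG| = 46.7 and G on the −x side, so G = (-46.7, 0.00). QB is vertical with |QB| = 53.6 and B on the −y side, so B = (0.00, -53.6). The virtual corner opposite Q is at (-46.7, -53.6). Since A1 is tangent to GM there, WM ⟂ GM and A1 meets CB tangentially, so WC is at right angles to CB, with radius 6.9, so the center W sits 6.9 in from both sides at W = (-39.8, -46.7). That places the tangent points at M = (-46.7, -46.7) on GM and C = (-39.8, -53.6) on CB. Then |QM| = |M − Q| = 66.0.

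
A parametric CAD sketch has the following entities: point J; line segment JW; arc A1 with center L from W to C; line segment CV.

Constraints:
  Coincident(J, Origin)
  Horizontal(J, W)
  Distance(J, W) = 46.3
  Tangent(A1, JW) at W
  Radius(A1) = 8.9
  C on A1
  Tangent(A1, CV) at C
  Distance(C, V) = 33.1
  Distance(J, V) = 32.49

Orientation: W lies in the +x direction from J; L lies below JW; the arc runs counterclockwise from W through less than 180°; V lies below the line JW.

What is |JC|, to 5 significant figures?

39.821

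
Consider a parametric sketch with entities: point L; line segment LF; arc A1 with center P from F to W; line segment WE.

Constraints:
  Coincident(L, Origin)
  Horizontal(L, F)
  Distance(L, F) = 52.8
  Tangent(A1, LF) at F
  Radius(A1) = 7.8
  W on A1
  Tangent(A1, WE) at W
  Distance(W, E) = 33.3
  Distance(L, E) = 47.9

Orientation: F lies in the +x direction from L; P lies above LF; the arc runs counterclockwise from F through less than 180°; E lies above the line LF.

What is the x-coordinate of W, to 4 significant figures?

57.84

Checks: |PW| = 7.800 ✓; ∠(PW, WE) = 90.00° ✓; |WE| = 33.30 ✓; |LE| = 47.90 ✓.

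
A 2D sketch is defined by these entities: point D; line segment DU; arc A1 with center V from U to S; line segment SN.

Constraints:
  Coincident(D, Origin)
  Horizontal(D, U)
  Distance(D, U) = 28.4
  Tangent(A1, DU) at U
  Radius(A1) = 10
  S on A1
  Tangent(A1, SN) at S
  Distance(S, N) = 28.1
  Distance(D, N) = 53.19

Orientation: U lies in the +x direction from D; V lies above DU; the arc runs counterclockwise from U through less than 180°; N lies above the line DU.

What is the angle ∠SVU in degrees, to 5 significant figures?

93.877°

D is at the origin; DU is horizontal with |DU| = 28.4 and U on the +x side, so U = (28.400, 0.0000). The tangent condition forces VU to be normal to DU, so V = U + (0, 10) = (28.400, 10.000). Since VS ⟂ SN (tangency), |VN| = √(10.0² + 28.1²) = 29.826 regardless of where S sits on A1. So N lies on both circle(D, 53.19) and circle(V, 29.826); the above-DU intersection is N = (36.477, 38.712). S is the foot of the tangent from N: S = (38.377, 10.676).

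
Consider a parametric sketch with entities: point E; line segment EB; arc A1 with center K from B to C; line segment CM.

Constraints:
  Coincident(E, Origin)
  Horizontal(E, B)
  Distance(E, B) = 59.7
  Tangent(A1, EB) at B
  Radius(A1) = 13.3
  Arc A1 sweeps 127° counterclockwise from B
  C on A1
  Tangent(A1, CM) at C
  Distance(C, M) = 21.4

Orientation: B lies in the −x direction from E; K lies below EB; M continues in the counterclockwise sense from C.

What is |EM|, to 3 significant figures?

69.1

E is at the origin; EB is horizontal with |EB| = 59.7 and B on the −x side, so B = (-59.7, 0.00). Tangency of A1 to EB means the radius KB is perpendicular to EB, so K = B + (0, -13.3) = (-59.7, -13.3). On A1, B sits at bearing 90° from K; a 127° counterclockwise sweep puts C at bearing 217°, so C = K + 13.3·(cos 217°, sin 217°) = (-70.3, -21.3). The tangent condition forces KC to be normal to CM, so CM runs along (−sin 217°, cos 217°); with |CM| = 21.4, M = (-57.4, -38.4). Then |EM| = |M − E| = 69.1.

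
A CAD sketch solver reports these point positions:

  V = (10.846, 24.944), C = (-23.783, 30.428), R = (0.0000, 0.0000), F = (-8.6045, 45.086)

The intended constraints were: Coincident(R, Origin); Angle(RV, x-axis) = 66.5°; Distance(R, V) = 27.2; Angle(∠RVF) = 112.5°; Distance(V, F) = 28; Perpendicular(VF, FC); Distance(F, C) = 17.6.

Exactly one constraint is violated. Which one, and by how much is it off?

Distance(F, C) = 17.6 — off by 3.50.

R = (0.00, 0.00) ✓; RV at 66.50° ✓; |RV| = 27.20 ✓; ∠RVF = 112.5° ✓; |VF| = 28.00 ✓; ∠(VF, FC) = 90.00° ✓; |FC| = 21.10 ✗.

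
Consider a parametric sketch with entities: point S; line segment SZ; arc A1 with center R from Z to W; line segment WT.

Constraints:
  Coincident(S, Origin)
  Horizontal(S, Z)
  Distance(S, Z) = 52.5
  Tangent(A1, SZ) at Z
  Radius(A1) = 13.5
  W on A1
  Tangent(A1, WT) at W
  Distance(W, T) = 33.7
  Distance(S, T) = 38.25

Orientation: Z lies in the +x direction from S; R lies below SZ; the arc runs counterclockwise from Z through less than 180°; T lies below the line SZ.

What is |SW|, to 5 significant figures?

42.158

Checks: ∠(RZ, ZS) = 90.00° ✓; |RW| = 13.50 ✓; ∠(RW, WT) = 90.00° ✓; |WT| = 33.70 ✓; |ST| = 38.25 ✓.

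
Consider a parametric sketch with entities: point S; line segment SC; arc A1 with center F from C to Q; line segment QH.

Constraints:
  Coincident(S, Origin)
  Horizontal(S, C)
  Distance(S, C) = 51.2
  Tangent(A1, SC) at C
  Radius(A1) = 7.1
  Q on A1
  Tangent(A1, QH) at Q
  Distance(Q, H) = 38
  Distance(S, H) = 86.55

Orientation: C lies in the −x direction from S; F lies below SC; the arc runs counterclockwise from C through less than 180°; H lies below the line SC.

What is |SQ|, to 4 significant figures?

56.88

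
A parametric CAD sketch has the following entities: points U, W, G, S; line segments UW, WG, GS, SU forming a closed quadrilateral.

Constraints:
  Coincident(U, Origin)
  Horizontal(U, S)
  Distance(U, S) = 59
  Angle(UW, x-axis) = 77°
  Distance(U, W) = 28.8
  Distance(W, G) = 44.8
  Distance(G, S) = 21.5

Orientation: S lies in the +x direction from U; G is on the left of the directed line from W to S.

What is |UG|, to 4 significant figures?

54.22

Checks: |WG| = 44.80 ✓; |GS| = 21.50 ✓.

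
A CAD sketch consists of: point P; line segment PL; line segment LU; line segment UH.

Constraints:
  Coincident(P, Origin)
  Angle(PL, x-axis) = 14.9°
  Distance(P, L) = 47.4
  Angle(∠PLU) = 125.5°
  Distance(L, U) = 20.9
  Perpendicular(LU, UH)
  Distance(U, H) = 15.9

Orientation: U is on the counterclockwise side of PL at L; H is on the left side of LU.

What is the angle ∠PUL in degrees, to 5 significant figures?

38.551°

P is at the origin; PL runs at 14.9° with length 47.4, so L = 47.4·(cos 14.9°, sin 14.9°) = (45.806, 12.188). ∠PLU = 125.5°, so LU runs at 14.9° + (180° − 125.5°) = 69.400° from the x-axis; with |LU| = 20.9, U = L + 20.9·(cos 69.400°, sin 69.400°) = (53.160, 31.752). Then cos ∠PUL = UP·UL / (|UP||UL|), giving 38.551°.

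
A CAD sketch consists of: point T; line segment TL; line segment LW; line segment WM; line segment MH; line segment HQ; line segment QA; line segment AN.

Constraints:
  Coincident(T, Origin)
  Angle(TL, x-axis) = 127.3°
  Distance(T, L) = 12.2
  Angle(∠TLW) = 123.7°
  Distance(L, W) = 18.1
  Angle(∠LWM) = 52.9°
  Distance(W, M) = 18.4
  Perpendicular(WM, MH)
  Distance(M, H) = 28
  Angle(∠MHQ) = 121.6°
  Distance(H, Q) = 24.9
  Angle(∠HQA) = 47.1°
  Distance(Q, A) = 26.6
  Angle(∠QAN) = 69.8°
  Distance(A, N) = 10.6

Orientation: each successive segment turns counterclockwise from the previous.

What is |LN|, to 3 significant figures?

6.09

T is at the origin; TL runs at 127.3° with length 12.2, so L = (-7.39, 9.70). ∠TLW = 123.7° gives LW at -176° from the x-axis; with |LW| = 18.1, W = (-25.5, 8.57). ∠LWM = 52.9° gives WM at -49.3° from the x-axis; with |WM| = 18.4, M = (-13.5, -5.38). The perpendicularity gives MH at right angles to WM, so MH runs at 40.7°; with |MH| = 28.0, H = (7.77, 12.9). ∠MHQ = 121.6° gives HQ at 99.1° from the x-axis; with |HQ| = 24.9, Q = (3.83, 37.5). ∠HQA = 47.1° gives QA at -128° from the x-axis; with |QA| = 26.6, A = (-12.5, 16.5). ∠QAN = 69.8° gives AN at -17.8° from the x-axis; with |AN| = 10.6, N = (-2.45, 13.3). Then |LN| = |N − L| = 6.09.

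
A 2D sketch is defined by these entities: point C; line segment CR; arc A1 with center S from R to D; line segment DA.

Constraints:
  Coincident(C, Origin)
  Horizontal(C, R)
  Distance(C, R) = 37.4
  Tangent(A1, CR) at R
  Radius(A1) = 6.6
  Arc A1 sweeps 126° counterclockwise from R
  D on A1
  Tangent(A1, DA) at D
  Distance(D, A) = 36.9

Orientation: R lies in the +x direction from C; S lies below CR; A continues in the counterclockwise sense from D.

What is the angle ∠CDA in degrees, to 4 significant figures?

144.1°

On A1, R sits at bearing 90° from S; a 126° counterclockwise sweep puts D at bearing 216°, so D = S + 6.6·(cos 216°, sin 216°) = (32.06, -10.48). Tangency of A1 to DA means the radius SD is perpendicular to DA, so DA runs along (−sin 216°, cos 216°); with |DA| = 36.9, A = (53.75, -40.33). Then cos ∠CDA = DC·DA / (|DC||DA|), giving 144.1°.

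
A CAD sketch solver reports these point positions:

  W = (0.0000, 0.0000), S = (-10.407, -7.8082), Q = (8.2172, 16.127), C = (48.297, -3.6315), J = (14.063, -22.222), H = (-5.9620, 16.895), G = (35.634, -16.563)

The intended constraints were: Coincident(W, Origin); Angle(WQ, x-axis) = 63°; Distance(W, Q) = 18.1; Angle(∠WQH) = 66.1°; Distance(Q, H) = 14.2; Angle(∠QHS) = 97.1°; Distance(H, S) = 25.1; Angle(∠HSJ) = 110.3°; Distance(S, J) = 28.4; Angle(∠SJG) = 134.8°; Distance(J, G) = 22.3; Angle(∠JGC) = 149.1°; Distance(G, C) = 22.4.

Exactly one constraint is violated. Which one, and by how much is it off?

Distance(G, C) = 22.4 — off by 4.30.

W = (0.00, 0.00) ✓; WQ at 63.00° ✓; |WQ| = 18.10 ✓; ∠WQH = 66.10° ✓; |QH| = 14.20 ✓; ∠QHS = 97.10° ✓; |HS| = 25.10 ✓; ∠HSJ = 110.3° ✓; |SJ| = 28.40 ✓; ∠SJG = 134.8° ✓; |JG| = 22.30 ✓; ∠JGC = 149.1° ✓; |GC| = 18.10 ✗.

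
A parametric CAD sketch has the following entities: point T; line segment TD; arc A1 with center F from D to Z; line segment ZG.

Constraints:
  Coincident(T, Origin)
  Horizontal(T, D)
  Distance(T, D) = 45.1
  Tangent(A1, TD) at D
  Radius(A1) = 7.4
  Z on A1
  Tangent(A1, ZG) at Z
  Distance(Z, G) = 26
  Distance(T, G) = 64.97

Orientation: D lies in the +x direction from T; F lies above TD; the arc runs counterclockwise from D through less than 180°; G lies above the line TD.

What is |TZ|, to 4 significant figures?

52.77

Checks: |FZ| = 7.400 ✓; ∠(FZ, ZG) = 90.00° ✓; |ZG| = 26.00 ✓; |TG| = 64.97 ✓.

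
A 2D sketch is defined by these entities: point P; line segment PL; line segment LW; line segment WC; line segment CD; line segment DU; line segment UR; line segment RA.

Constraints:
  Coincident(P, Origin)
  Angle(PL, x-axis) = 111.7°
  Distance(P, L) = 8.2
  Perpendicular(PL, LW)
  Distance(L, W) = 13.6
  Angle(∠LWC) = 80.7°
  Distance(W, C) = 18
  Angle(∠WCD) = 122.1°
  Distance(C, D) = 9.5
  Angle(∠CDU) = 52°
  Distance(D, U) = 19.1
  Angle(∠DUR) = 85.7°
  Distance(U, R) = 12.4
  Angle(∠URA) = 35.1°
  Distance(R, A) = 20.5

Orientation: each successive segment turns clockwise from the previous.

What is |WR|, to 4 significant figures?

8.744

P is at the origin; PL runs at 111.7° with length 8.2, so L = (-3.032, 7.619). PL ⟂ LW, so LW runs at 21.70°; with |LW| = 13.6, W = (9.604, 12.65). ∠LWC = 80.7° gives WC at -77.60° from the x-axis; with |WC| = 18.0, C = (13.47, -4.933). ∠WCD = 122.1° gives CD at -135.5° from the x-axis; with |CD| = 9.5, D = (6.694, -11.59). ∠CDU = 52.0° gives DU at 96.50° from the x-axis; with |DU| = 19.1, U = (4.531, 7.386). ∠DUR = 85.7° gives UR at 2.200° from the x-axis; with |UR| = 12.4, R = (16.92, 7.862). Then |WR| = |R − W| = 8.744.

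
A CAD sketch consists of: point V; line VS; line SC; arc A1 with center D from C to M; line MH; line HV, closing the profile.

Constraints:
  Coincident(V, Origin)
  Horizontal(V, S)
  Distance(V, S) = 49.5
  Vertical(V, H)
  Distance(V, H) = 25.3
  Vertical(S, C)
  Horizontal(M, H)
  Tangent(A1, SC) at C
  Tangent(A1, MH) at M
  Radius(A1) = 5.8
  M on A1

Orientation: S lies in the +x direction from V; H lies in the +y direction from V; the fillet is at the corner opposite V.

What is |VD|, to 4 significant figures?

47.85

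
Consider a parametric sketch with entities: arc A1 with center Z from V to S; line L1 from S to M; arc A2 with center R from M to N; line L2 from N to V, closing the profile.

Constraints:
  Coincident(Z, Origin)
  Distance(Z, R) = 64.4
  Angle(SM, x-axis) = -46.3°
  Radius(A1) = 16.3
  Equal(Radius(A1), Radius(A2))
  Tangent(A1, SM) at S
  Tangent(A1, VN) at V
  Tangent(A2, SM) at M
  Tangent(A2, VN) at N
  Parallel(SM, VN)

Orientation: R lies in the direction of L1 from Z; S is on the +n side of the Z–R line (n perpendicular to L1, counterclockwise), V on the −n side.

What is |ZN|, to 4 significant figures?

66.43

Tangency of A1 to both parallel lines with radius 16.3 puts S and V at Z ± 16.3·n: S = (11.78, 11.26), V = (-11.78, -11.26). Equal radii place M and N the same way about R: M = R + 16.3·n = (56.28, -35.30), N = R − 16.3·n = (32.71, -57.82). Then |ZN| = |N − Z| = 66.43.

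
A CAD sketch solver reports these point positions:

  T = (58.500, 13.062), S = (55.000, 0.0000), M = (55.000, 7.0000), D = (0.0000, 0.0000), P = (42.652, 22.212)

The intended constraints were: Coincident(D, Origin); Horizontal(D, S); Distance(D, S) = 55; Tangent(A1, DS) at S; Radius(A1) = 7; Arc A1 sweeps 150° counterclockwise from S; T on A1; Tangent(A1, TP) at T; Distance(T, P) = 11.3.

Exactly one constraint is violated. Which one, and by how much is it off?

Distance(T, P) = 11.3 — off by 7.00.

D = (0.00, 0.00) ✓; D.y = 0.00, S.y = 0.00 ✓; |DS| = 55.00 ✓; ∠(MS, SD) = 90.00° ✓; |MS| = 7.000 ✓; bearing(M→T) − bearing(M→S) = 150.0° ✓; |MT| = 7.000 ✓; ∠(MT, TP) = 90.00° ✓; |TP| = 18.30 ✗.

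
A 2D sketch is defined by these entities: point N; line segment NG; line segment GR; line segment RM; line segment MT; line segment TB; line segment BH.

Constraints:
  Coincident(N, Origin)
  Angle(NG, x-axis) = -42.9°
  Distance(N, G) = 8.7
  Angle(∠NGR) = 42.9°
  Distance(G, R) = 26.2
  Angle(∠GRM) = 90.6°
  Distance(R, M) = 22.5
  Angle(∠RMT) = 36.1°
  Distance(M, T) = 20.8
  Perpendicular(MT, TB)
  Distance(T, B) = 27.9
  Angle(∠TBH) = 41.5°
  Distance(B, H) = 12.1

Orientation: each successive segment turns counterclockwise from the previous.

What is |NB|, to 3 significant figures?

34.4

N is at the origin; NG runs at -42.9° with length 8.7, so G = (6.37, -5.92). ∠NGR = 42.9° gives GR at 94.2° from the x-axis; with |GR| = 26.2, R = (4.45, 20.2). ∠GRM = 90.6° gives RM at -176° from the x-axis; with |RM| = 22.5, M = (-18.0, 18.8). ∠RMT = 36.1° gives MT at -32.5° from the x-axis; with |MT| = 20.8, T = (-0.459, 7.62). MT ⟂ TB, so TB runs at 57.5°; with |TB| = 27.9, B = (14.5, 31.1). Then |NB| = |B − N| = 34.4.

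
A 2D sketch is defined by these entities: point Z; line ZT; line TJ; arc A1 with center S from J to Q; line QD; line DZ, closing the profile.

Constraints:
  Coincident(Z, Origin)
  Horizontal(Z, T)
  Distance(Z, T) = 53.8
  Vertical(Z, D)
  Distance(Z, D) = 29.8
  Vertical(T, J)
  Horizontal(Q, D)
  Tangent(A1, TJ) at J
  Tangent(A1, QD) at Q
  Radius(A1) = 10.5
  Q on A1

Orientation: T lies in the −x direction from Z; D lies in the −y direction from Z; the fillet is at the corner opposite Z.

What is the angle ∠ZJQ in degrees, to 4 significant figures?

64.73°

The virtual corner opposite Z is at (-53.80, -29.80). Since A1 is tangent to TJ there, SJ ⟂ TJ and the tangent condition forces SQ to be normal to QD, with radius 10.5, so the center S sits 10.5 in from both sides at S = (-43.30, -19.30). That places the tangent points at J = (-53.80, -19.30) on TJ and Q = (-43.30, -29.80) on QD. Then cos ∠ZJQ = JZ·JQ / (|JZ||JQ|), giving 64.73°.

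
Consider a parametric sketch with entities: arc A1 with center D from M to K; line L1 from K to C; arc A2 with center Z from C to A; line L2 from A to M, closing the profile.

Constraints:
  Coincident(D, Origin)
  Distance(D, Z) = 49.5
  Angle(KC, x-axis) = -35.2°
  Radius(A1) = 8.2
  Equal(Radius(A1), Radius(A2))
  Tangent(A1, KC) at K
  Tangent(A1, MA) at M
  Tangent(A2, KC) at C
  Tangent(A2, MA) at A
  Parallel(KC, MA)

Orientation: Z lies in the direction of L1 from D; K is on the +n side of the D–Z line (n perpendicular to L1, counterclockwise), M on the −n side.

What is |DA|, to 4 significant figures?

50.17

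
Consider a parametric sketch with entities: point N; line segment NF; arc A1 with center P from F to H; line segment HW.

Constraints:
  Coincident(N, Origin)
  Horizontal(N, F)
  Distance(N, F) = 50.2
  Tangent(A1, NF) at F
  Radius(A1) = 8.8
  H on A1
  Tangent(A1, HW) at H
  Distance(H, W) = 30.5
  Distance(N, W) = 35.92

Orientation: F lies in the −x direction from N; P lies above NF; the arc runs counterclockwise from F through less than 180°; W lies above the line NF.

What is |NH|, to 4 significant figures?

43.53

N is at the origin; N and F share the same y with |NF| = 50.2 and F on the −x side, so F = (-50.20, 0.000). A1 meets NF tangentially, so PF is at right angles to NF, so P = F + (0, 8.8) = (-50.20, 8.800). Since PH ⟂ HW (tangency), |PW| = √(8.8² + 30.5²) = 31.74 regardless of where H sits on A1. So W lies on both circle(N, 35.92) and circle(P, 31.74); the above-NF intersection is W = (-24.00, 26.72). H is the foot of the tangent from W: H = (-43.41, 3.199).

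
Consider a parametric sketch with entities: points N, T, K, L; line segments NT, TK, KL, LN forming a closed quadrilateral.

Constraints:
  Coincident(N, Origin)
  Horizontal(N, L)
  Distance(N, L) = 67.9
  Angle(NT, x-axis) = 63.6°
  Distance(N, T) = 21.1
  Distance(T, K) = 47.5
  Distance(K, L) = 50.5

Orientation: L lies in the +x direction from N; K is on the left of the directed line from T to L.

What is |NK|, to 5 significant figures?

66.849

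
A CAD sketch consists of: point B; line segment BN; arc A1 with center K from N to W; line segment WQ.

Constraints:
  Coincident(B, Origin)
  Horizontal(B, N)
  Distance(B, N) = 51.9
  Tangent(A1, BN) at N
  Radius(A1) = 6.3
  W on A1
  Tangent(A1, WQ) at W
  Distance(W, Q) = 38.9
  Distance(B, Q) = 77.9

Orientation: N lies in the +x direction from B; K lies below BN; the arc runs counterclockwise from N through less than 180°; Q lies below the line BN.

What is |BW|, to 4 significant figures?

47.25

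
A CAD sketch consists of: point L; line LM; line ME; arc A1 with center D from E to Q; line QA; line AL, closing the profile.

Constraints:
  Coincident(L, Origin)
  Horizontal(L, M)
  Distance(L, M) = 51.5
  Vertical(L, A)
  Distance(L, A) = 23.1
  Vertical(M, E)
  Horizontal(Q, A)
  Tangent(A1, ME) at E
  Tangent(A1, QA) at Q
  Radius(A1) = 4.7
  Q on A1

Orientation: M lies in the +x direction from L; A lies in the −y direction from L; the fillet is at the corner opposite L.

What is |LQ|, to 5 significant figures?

52.191

L is at the origin; L and M share the same y with |LM| = 51.5 and M on the +x side, so M = (51.500, 0.0000). LA is vertical with |LA| = 23.1 and A on the −y side, so A = (0.0000, -23.100). The virtual corner opposite L is at (51.500, -23.100). Since A1 is tangent to ME there, DE ⟂ ME and tangency of A1 to QA means the radius DQ is perpendicular to QA, with radius 4.7, so the center D sits 4.7 in from both sides at D = (46.800, -18.400). That places the tangent points at E = (51.500, -18.400) on ME and Q = (46.800, -23.100) on QA. Then |LQ| = |Q − L| = 52.191.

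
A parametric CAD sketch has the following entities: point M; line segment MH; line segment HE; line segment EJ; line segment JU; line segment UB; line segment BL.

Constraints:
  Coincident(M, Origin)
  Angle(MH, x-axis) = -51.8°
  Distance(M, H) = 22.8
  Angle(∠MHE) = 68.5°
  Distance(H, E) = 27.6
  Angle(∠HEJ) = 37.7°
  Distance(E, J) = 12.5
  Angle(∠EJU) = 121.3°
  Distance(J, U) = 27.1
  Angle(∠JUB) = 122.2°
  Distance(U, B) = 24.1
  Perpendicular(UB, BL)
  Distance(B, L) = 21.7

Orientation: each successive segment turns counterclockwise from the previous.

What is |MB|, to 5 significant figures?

51.256

M is at the origin; MH runs at -51.8° with length 22.8, so H = (14.100, -17.918). ∠MHE = 68.5° gives HE at 59.700° from the x-axis; with |HE| = 27.6, E = (28.025, 5.9122). ∠HEJ = 37.7° gives EJ at -158.00° from the x-axis; with |EJ| = 12.5, J = (16.435, 1.2296). ∠EJU = 121.3° gives JU at -99.300° from the x-axis; with |JU| = 27.1, U = (12.055, -25.514). ∠JUB = 122.2° gives UB at -41.500° from the x-axis; with |UB| = 24.1, B = (30.105, -41.483). Then |MB| = |B − M| = 51.256.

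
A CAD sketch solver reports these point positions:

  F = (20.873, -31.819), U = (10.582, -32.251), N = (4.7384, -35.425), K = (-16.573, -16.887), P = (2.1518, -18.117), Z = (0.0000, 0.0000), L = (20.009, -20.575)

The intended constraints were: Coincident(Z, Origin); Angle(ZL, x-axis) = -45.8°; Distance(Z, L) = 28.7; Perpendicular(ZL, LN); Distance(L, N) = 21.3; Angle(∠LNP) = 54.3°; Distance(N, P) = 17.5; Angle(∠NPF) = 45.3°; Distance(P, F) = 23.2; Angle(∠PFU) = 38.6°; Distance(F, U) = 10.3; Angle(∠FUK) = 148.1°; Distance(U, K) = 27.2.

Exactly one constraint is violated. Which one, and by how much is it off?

Distance(U, K) = 27.2 — off by 4.00.

Z = (0.00, 0.00) ✓; ZL at -45.80° ✓; |ZL| = 28.70 ✓; ∠(ZL, LN) = 90.00° ✓; |LN| = 21.30 ✓; ∠LNP = 54.30° ✓; |NP| = 17.50 ✓; ∠NPF = 45.30° ✓; |PF| = 23.20 ✓; ∠PFU = 38.60° ✓; |FU| = 10.30 ✓; ∠FUK = 148.1° ✓; |UK| = 31.20 ✗.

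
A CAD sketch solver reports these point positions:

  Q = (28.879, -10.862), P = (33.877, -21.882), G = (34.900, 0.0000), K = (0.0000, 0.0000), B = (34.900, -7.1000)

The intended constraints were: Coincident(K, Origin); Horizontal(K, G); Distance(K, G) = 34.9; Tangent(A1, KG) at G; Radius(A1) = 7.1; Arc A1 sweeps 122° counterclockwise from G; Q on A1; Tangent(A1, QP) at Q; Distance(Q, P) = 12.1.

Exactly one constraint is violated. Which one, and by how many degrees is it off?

Tangent(A1, QP) at Q — off by 7.60°.

K = (0.00, 0.00) ✓; K.y = 0.00, G.y = 0.00 ✓; |KG| = 34.90 ✓; ∠(BG, GK) = 90.00° ✓; |BG| = 7.100 ✓; bearing(B→Q) − bearing(B→G) = 122.0° ✓; |BQ| = 7.100 ✓; ∠(BQ, QP) = 97.60° ✗; |QP| = 12.10 ✓.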